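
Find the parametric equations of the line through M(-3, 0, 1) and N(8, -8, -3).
Direction vector d = N - M = (11, -8, -4)
x = -3 + 11t, y = 0 - 8t, z = 1 - 4t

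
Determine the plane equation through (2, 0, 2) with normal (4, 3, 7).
d = n·P = (4)(2) + (3)(0) + (7)(2) = 22
Plane: 4x + 3y + 7z = 22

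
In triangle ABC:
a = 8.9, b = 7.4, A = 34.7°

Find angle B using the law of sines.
sin(B)/b = sin(A)/a
sin(B) = b·sin(A)/a = 7.4·sin(34.7°)/8.9 = 0.473334
B = arcsin(0.473334) = 28.25°  (b ≤ a, so B ≤ A and the acute solution is unique)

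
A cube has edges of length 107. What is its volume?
Volume = s³
Volume = 107³
Volume = 1225043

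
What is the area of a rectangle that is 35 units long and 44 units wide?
Area = length * width
Area = 35 * 44
Area = 1540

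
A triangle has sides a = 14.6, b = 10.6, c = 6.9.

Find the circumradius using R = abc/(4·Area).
s = (a+b+c)/2 = 16.05
Area = √(s(s-a)(s-b)(s-c)) = √(16.05·1.45·5.45·9.15) = 34.0667
R = abc/(4·Area) = (14.6·10.6·6.9)/(4·34.0667) = 1067.844/136.2668 = 7.836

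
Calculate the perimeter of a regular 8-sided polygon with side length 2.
Perimeter = number of sides * side length
Perimeter = 8 * 2
Perimeter = 16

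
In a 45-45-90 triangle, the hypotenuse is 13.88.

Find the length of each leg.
In a 45-45-90 triangle, hypotenuse = leg·√2  →  leg = hypotenuse/√2
leg = 13.88/√2 = 9.815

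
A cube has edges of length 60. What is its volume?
Volume = s³
Volume = 60³
Volume = 216000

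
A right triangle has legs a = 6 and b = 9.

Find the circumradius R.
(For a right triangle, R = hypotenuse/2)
Hypotenuse c = √(6² + 9²) = √117 = 10.8167
R = c/2 = 5.408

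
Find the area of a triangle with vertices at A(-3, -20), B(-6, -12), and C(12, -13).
Using the coordinate formula: Area = (1/2)|x₁(y₂-y₃) + x₂(y₃-y₁) + x₃(y₁-y₂)|
Area = (1/2)|(-3)((-12)-(-13)) + (-6)((-13)-(-20)) + 12((-20)-(-12))|
Area = (1/2)|(-3)*1 + (-6)*7 + 12*(-8)|
Area = (1/2)|(-3) + (-42) + (-96)|
Area = (1/2)*141 = 70.50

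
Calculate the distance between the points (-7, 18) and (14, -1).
Using the distance formula: d = sqrt((x₂-x₁)² + (y₂-y₁)²)
dx = 14 - (-7) = 21
dy = (-1) - 18 = -19
d = sqrt(21² + (-19)²) = sqrt(441 + 361) = sqrt(802) = 28.32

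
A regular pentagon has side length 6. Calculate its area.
For a regular 5-gon with side length s = 6:
Apothem a = s / (2*tan(pi/5)) = 6 / (2*tan(pi/5)) ≈ 4.1291
Perimeter P = 5 * 6 = 30
Area = (1/2) * P * a = (1/2) * 30 * 4.1291 = 61.94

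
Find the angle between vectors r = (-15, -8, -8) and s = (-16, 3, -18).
r·s = 360, |r|² = 353, |s|² = 589
cos θ = 360/√207917 ≈ 0.7895
θ ≈ 37.86°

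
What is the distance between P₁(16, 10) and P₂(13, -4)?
Using the distance formula: d = sqrt((x₂-x₁)² + (y₂-y₁)²)
dx = 13 - 16 = -3
dy = (-4) - 10 = -14
d = sqrt((-3)² + (-14)²) = sqrt(9 + 196) = sqrt(205) = 14.32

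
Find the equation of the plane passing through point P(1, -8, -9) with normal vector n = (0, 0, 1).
d = n·P = (0)(1) + (0)(-8) + (1)(-9) = -9
Plane: z = -9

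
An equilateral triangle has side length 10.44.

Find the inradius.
For an equilateral triangle, r = s/(2√3) where s is the side.
r = 10.44/(2√3) = 10.44/3.464102 = 3.014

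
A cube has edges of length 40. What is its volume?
Volume = s³
Volume = 40³
Volume = 64000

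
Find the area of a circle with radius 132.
Area = pi * r²
Area = pi * 132²
Area = pi * 17424
Area = 54739.11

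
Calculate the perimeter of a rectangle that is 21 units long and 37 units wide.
Perimeter = 2 * (length + width)
Perimeter = 2 * (21 + 37)
Perimeter = 2 * 58
Perimeter = 116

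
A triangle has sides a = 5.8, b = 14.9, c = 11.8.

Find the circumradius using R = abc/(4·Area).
s = (a+b+c)/2 = 16.25
Area = √(s(s-a)(s-b)(s-c)) = √(16.25·10.45·1.35·4.45) = 31.9398
R = abc/(4·Area) = (5.8·14.9·11.8)/(4·31.9398) = 1019.756/127.7592 = 7.982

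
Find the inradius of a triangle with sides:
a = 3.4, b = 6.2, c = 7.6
s = (a+b+c)/2 = (3.4+6.2+7.6)/2 = 8.6
Area = √(s(s-a)(s-b)(s-c)) = √(8.6·5.2·2.4·1) = 10.3599
r = Area/s = 10.3599/8.6 = 1.205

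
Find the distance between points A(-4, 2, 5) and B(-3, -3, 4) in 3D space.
d = √[(1)² + (-5)² + (-1)²] = √27 = 5.196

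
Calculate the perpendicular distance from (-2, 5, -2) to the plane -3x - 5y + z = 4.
d = |(-3)(-2) + (-5)(5) + 1(-2) - (4)| / √((-3)² + (-5)² + 1²) = 25/√35 = 4.226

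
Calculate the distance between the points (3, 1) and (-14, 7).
Using the distance formula: d = sqrt((x₂-x₁)² + (y₂-y₁)²)
dx = (-14) - 3 = -17
dy = 7 - 1 = 6
d = sqrt((-17)² + 6²) = sqrt(289 + 36) = sqrt(325) = 18.03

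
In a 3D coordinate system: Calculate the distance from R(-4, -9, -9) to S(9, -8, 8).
d = √[(13)² + (1)² + (17)²] = √459 = 21.42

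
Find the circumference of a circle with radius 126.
Circumference = 2 * pi * r
Circumference = 2 * pi * 126
Circumference = 791.68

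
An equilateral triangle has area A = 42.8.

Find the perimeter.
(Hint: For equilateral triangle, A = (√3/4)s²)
A = (√3/4)s²  →  s² = 4A/√3 = 4·42.8/√3 = 98.8424
s = 9.94195
Perimeter = 3s = 29.83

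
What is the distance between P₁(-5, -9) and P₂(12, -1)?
Using the distance formula: d = sqrt((x₂-x₁)² + (y₂-y₁)²)
dx = 12 - (-5) = 17
dy = (-1) - (-9) = 8
d = sqrt(17² + 8²) = sqrt(289 + 64) = sqrt(353) = 18.79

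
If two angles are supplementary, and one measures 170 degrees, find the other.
Supplementary angles sum to 180 degrees.
Other angle = 180 - 170
Other angle = 10 degrees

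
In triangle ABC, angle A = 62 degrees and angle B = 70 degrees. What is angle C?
Sum of angles in a triangle = 180 degrees
Third angle = 180 - 62 - 70
Third angle = 48 degrees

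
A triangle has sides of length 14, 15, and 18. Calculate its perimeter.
Perimeter = sum of all sides
Perimeter = 14 + 15 + 18
Perimeter = 47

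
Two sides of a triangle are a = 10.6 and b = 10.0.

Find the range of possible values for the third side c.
By the triangle inequality: |a - b| < c < a + b
|10.6 - 10.0| < c < 10.6 + 10.0
0.6 < c < 20.6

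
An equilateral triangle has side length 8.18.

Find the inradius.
For an equilateral triangle, r = s/(2√3) where s is the side.
r = 8.18/(2√3) = 8.18/3.464102 = 2.361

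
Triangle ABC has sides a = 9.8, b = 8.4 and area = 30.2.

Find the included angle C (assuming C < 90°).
Area = ½ab·sin(C)  →  sin(C) = 2·Area/(ab)
sin(C) = 2·30.2/(9.8·8.4) = 0.733722
C = arcsin(0.733722) = 47.2°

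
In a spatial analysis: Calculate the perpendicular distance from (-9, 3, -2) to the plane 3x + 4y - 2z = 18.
d = |3(-9) + 4(3) + (-2)(-2) - (18)| / √(3² + 4² + (-2)²) = 29/√29 = 5.385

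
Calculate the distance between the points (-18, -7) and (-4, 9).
Using the distance formula: d = sqrt((x₂-x₁)² + (y₂-y₁)²)
dx = (-4) - (-18) = 14
dy = 9 - (-7) = 16
d = sqrt(14² + 16²) = sqrt(196 + 256) = sqrt(452) = 21.26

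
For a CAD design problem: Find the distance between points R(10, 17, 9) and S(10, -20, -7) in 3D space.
d = √[(0)² + (-37)² + (-16)²] = √1625 = 40.31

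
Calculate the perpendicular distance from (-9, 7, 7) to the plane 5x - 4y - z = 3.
d = |5(-9) + (-4)(7) + (-1)(7) - (3)| / √(5² + (-4)² + (-1)²) = 83/√42 = 12.81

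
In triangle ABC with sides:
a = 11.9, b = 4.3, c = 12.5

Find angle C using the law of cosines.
cos(C) = (a² + b² - c²)/(2ab)
cos(C) = (11.9² + 4.3² - 12.5²)/(2·11.9·4.3) = 3.85/102.34 = 0.037620
C = arccos(0.037620) = 87.84°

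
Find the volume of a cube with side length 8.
Volume = s³
Volume = 8³
Volume = 512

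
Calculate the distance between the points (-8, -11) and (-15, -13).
Using the distance formula: d = sqrt((x₂-x₁)² + (y₂-y₁)²)
dx = (-15) - (-8) = -7
dy = (-13) - (-11) = -2
d = sqrt((-7)² + (-2)²) = sqrt(49 + 4) = sqrt(53) = 7.28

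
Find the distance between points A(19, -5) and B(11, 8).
Using the distance formula: d = sqrt((x₂-x₁)² + (y₂-y₁)²)
dx = 11 - 19 = -8
dy = 8 - (-5) = 13
d = sqrt((-8)² + 13²) = sqrt(64 + 169) = sqrt(233) = 15.26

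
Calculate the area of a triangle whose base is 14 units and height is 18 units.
Area = (1/2) * base * height
Area = (1/2) * 14 * 18
Area = 126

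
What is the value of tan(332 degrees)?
tan(332 degrees) = -0.5317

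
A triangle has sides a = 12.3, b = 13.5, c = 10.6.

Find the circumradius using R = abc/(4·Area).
s = (a+b+c)/2 = 18.2
Area = √(s(s-a)(s-b)(s-c)) = √(18.2·5.9·4.7·7.6) = 61.9323
R = abc/(4·Area) = (12.3·13.5·10.6)/(4·61.9323) = 1760.13/247.7292 = 7.105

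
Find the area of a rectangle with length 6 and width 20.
Area = length * width
Area = 6 * 20
Area = 120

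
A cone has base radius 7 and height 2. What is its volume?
Volume = (1/3) * pi * r² * h
Volume = (1/3) * pi * 7² * 2
Volume = (1/3) * pi * 49 * 2
Volume = (1/3) * pi * 98
Volume = 102.63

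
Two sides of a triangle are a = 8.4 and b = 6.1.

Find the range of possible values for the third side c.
By the triangle inequality: |a - b| < c < a + b
|8.4 - 6.1| < c < 8.4 + 6.1
2.3 < c < 14.5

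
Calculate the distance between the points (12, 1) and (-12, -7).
Using the distance formula: d = sqrt((x₂-x₁)² + (y₂-y₁)²)
dx = (-12) - 12 = -24
dy = (-7) - 1 = -8
d = sqrt((-24)² + (-8)²) = sqrt(576 + 64) = sqrt(640) = 25.30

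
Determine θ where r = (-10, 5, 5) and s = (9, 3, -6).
r·s = -105, |r|² = 150, |s|² = 126
cos θ = -105/√18900 ≈ -0.7638
θ ≈ 139.8°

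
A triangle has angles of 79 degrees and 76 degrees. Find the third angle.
Sum of angles in a triangle = 180 degrees
Third angle = 180 - 79 - 76
Third angle = 25 degrees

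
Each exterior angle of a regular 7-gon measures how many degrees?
Exterior angle of a regular n-gon = 360/n
Exterior angle = 360/7
Exterior angle = 51.43 degrees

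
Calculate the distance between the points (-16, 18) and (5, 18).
Using the distance formula: d = sqrt((x₂-x₁)² + (y₂-y₁)²)
dx = 5 - (-16) = 21
dy = 18 - 18 = 0
d = sqrt(21² + 0²) = sqrt(441 + 0) = sqrt(441) = 21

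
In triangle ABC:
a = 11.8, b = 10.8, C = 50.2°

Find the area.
Using A = ½ab·sin(C):
A = ½·11.8·10.8·sin(50.2°) = ½·127.44·0.768284 = 48.96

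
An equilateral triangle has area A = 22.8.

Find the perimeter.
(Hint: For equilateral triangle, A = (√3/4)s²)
A = (√3/4)s²  →  s² = 4A/√3 = 4·22.8/√3 = 52.6543
s = 7.25633
Perimeter = 3s = 21.77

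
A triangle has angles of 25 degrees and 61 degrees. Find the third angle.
Sum of angles in a triangle = 180 degrees
Third angle = 180 - 25 - 61
Third angle = 94 degrees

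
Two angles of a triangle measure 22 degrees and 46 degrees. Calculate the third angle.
Sum of angles in a triangle = 180 degrees
Third angle = 180 - 22 - 46
Third angle = 112 degrees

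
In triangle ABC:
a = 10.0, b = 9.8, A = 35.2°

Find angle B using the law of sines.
sin(B)/b = sin(A)/a
sin(B) = b·sin(A)/a = 9.8·sin(35.2°)/10.0 = 0.564904
B = arcsin(0.564904) = 34.4°  (b ≤ a, so B ≤ A and the acute solution is unique)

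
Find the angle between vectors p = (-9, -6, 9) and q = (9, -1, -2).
p·q = -93, |p|² = 198, |q|² = 86
cos θ = -93/√17028 ≈ -0.7127
θ ≈ 135.5°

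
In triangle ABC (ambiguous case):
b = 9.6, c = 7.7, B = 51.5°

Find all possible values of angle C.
sin(C)/c = sin(B)/b  →  sin(C) = c·sin(B)/b = 7.7·sin(51.5°)/9.6 = 0.627717
C₁ = arcsin(0.627717) = 38.88°,  C₂ = 180° - C₁ = 141.12°
Check C₂: A = 180° - 51.5° - 141.12° = -12.62° ≤ 0, rejected
C = 38.88° (one solution)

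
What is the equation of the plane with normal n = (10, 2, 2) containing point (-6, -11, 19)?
d = n·P = (10)(-6) + (2)(-11) + (2)(19) = -44
Plane: 10x + 2y + 2z = -44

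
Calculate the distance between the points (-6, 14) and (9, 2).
Using the distance formula: d = sqrt((x₂-x₁)² + (y₂-y₁)²)
dx = 9 - (-6) = 15
dy = 2 - 14 = -12
d = sqrt(15² + (-12)²) = sqrt(225 + 144) = sqrt(369) = 19.21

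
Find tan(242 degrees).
tan(242 degrees) = 1.8807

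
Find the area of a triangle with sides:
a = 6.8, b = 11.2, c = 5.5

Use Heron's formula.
s = (a+b+c)/2 = (6.8+11.2+5.5)/2 = 11.75
A = √(s(s-a)(s-b)(s-c)) = √(11.75·4.95·0.55·6.25)
A = √199.934 = 14.14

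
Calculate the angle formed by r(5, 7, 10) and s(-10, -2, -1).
r·s = -74, |r|² = 174, |s|² = 105
cos θ = -74/√18270 ≈ -0.5475
θ ≈ 123.2°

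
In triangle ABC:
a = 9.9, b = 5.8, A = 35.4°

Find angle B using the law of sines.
sin(B)/b = sin(A)/a
sin(B) = b·sin(A)/a = 5.8·sin(35.4°)/9.9 = 0.339377
B = arcsin(0.339377) = 19.84°  (b ≤ a, so B ≤ A and the acute solution is unique)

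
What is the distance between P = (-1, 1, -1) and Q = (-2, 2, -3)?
d = √[(-1)² + (1)² + (-2)²] = √6 = 2.449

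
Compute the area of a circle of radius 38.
Area = pi * r²
Area = pi * 38²
Area = pi * 1444
Area = 4536.46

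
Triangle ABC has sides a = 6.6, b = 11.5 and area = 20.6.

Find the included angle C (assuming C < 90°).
Area = ½ab·sin(C)  →  sin(C) = 2·Area/(ab)
sin(C) = 2·20.6/(6.6·11.5) = 0.542819
C = arcsin(0.542819) = 32.88°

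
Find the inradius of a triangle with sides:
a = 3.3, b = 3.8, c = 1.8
s = (a+b+c)/2 = (3.3+3.8+1.8)/2 = 4.45
Area = √(s(s-a)(s-b)(s-c)) = √(4.45·1.15·0.65·2.65) = 2.96899
r = Area/s = 2.96899/4.45 = 0.6672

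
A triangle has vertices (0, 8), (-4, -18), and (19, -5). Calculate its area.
Using the coordinate formula: Area = (1/2)|x₁(y₂-y₃) + x₂(y₃-y₁) + x₃(y₁-y₂)|
Area = (1/2)|0((-18)-(-5)) + (-4)((-5)-8) + 19(8-(-18))|
Area = (1/2)|0*(-13) + (-4)*(-13) + 19*26|
Area = (1/2)|0 + 52 + 494|
Area = (1/2)*546 = 273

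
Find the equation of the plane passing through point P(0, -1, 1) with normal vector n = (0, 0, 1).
d = n·P = (0)(0) + (0)(-1) + (1)(1) = 1
Plane: z = 1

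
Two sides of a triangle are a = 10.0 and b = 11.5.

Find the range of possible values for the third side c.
By the triangle inequality: |a - b| < c < a + b
|10.0 - 11.5| < c < 10.0 + 11.5
1.5 < c < 21.5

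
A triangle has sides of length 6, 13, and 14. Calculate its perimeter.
Perimeter = sum of all sides
Perimeter = 6 + 13 + 14
Perimeter = 33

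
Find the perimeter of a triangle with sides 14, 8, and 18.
Perimeter = sum of all sides
Perimeter = 14 + 8 + 18
Perimeter = 40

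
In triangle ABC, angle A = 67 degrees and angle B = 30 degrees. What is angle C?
Sum of angles in a triangle = 180 degrees
Third angle = 180 - 67 - 30
Third angle = 83 degrees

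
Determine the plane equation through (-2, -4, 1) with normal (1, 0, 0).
d = n·P = (1)(-2) + (0)(-4) + (0)(1) = -2
Plane: x = -2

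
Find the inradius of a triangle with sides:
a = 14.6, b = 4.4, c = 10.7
s = (a+b+c)/2 = (14.6+4.4+10.7)/2 = 14.85
Area = √(s(s-a)(s-b)(s-c)) = √(14.85·0.25·10.45·4.15) = 12.6887
r = Area/s = 12.6887/14.85 = 0.8545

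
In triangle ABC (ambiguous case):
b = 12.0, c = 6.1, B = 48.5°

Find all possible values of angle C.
sin(C)/c = sin(B)/b  →  sin(C) = c·sin(B)/b = 6.1·sin(48.5°)/12.0 = 0.380719
C₁ = arcsin(0.380719) = 22.38°,  C₂ = 180° - C₁ = 157.62°
Check C₂: A = 180° - 48.5° - 157.62° = -26.12° ≤ 0, rejected
C = 22.38° (one solution)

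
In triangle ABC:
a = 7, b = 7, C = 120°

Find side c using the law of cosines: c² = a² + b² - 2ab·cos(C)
c² = 7² + 7² - 2·7·7·cos(120°)
c² = 49 + 49 - 98·-0.5000 = 147
c = √147 = 12.12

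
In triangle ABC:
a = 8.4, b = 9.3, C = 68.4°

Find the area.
Using A = ½ab·sin(C):
A = ½·8.4·9.3·sin(68.4°) = ½·78.12·0.929776 = 36.32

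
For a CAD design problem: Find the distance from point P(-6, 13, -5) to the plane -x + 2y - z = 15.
d = |(-1)(-6) + 2(13) + (-1)(-5) - (15)| / √((-1)² + 2² + (-1)²) = 22/√6 = 8.981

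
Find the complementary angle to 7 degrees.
Complementary angles sum to 90 degrees.
Other angle = 90 - 7
Other angle = 83 degrees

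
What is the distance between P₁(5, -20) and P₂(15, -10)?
Using the distance formula: d = sqrt((x₂-x₁)² + (y₂-y₁)²)
dx = 15 - 5 = 10
dy = (-10) - (-20) = 10
d = sqrt(10² + 10²) = sqrt(100 + 100) = sqrt(200) = 14.14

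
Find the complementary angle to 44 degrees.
Complementary angles sum to 90 degrees.
Other angle = 90 - 44
Other angle = 46 degrees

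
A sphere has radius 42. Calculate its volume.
Volume = (4/3) * pi * r³
Volume = (4/3) * pi * 42³
Volume = (4/3) * pi * 74088
Volume = 310339.09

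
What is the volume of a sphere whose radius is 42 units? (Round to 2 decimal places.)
Volume = (4/3) * pi * r³
Volume = (4/3) * pi * 42³
Volume = (4/3) * pi * 74088
Volume = 310339.09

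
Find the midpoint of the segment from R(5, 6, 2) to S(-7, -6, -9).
Midpoint = ((5-7)/2, (6-6)/2, (2-9)/2) = (-1, 0, -3.5)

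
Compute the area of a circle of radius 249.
Area = pi * r²
Area = pi * 249²
Area = pi * 62001
Area = 194781.89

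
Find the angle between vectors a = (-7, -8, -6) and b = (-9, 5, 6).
a·b = -13, |a|² = 149, |b|² = 142
cos θ = -13/√21158 ≈ -0.08937
θ ≈ 95.13°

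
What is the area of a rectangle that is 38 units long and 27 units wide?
Area = length * width
Area = 38 * 27
Area = 1026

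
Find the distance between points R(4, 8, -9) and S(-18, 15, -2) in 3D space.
d = √[(-22)² + (7)² + (7)²] = √582 = 24.12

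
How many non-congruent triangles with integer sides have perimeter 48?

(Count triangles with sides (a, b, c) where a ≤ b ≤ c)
With a ≤ b ≤ c and a + b + c = 48, the triangle inequality a + b > c gives c < 48/2, so c ≤ 23.
Iterate a from 1 to ⌊p/3⌋ = 16; for each a, b ranges from a to ⌊(p−a)/2⌋ with c = p − a − b, keeping only c ≥ b.
Triples: (2, 23, 23), (3, 22, 23), (4, 21, 23), …
Count = 48 triangles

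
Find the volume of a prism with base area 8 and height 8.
Volume = base area * height
Volume = 8 * 8
Volume = 64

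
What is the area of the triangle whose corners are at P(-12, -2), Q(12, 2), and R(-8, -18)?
Using the coordinate formula: Area = (1/2)|x₁(y₂-y₃) + x₂(y₃-y₁) + x₃(y₁-y₂)|
Area = (1/2)|(-12)(2-(-18)) + 12((-18)-(-2)) + (-8)((-2)-2)|
Area = (1/2)|(-12)*20 + 12*(-16) + (-8)*(-4)|
Area = (1/2)|(-240) + (-192) + 32|
Area = (1/2)*400 = 200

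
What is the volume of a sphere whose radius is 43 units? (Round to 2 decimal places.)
Volume = (4/3) * pi * r³
Volume = (4/3) * pi * 43³
Volume = (4/3) * pi * 79507
Volume = 333038.14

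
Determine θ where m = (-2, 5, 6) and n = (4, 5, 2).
m·n = 29, |m|² = 65, |n|² = 45
cos θ = 29/√2925 ≈ 0.5362
θ ≈ 57.57°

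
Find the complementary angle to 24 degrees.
Complementary angles sum to 90 degrees.
Other angle = 90 - 24
Other angle = 66 degrees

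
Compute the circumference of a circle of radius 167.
Circumference = 2 * pi * r
Circumference = 2 * pi * 167
Circumference = 1049.29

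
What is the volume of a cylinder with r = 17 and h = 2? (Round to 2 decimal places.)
Volume = pi * r² * h
Volume = pi * 17² * 2
Volume = pi * 289 * 2
Volume = pi * 578
Volume = 1815.84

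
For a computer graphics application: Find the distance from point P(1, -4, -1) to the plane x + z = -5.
d = |1(1) + 0(-4) + 1(-1) - (-5)| / √(1² + 0² + 1²) = 5/√2 = 3.536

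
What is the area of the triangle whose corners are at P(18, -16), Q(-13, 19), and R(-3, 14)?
Using the coordinate formula: Area = (1/2)|x₁(y₂-y₃) + x₂(y₃-y₁) + x₃(y₁-y₂)|
Area = (1/2)|18(19-14) + (-13)(14-(-16)) + (-3)((-16)-19)|
Area = (1/2)|18*5 + (-13)*30 + (-3)*(-35)|
Area = (1/2)|90 + (-390) + 105|
Area = (1/2)*195 = 97.50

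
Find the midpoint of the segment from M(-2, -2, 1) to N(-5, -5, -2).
Midpoint = ((-2-5)/2, (-2-5)/2, (1-2)/2) = (-3.5, -3.5, -0.5)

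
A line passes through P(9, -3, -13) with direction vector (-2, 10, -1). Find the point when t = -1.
P(-1) = (9 + (-2)(-1), -3 + 10(-1), -13 + (-1)(-1)) = (11, -13, -12)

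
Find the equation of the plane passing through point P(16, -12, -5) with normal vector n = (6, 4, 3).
d = n·P = (6)(16) + (4)(-12) + (3)(-5) = 33
Plane: 6x + 4y + 3z = 33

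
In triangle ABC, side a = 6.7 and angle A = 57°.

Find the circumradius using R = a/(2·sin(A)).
R = a/(2·sin(A)) = 6.7/(2·sin(57°))
R = 6.7/(2·0.838671) = 6.7/1.677341 = 3.994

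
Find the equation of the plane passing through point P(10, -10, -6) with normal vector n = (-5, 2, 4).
d = n·P = (-5)(10) + (2)(-10) + (4)(-6) = -94
Plane: -5x + 2y + 4z = -94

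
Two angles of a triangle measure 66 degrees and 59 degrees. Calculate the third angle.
Sum of angles in a triangle = 180 degrees
Third angle = 180 - 66 - 59
Third angle = 55 degrees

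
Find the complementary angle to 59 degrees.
Complementary angles sum to 90 degrees.
Other angle = 90 - 59
Other angle = 31 degrees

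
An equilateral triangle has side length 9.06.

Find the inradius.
For an equilateral triangle, r = s/(2√3) where s is the side.
r = 9.06/(2√3) = 9.06/3.464102 = 2.615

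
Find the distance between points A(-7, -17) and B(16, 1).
Using the distance formula: d = sqrt((x₂-x₁)² + (y₂-y₁)²)
dx = 16 - (-7) = 23
dy = 1 - (-17) = 18
d = sqrt(23² + 18²) = sqrt(529 + 324) = sqrt(853) = 29.21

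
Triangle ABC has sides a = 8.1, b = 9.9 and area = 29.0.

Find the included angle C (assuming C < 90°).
Area = ½ab·sin(C)  →  sin(C) = 2·Area/(ab)
sin(C) = 2·29.0/(8.1·9.9) = 0.723282
C = arcsin(0.723282) = 46.33°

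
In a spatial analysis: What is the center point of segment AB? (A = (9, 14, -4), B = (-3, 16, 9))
Midpoint = ((9-3)/2, (14+16)/2, (-4+9)/2) = (3, 15, 2.5)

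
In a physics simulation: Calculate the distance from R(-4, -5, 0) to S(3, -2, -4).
d = √[(7)² + (3)² + (-4)²] = √74 = 8.602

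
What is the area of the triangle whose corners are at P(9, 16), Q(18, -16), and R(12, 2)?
Using the coordinate formula: Area = (1/2)|x₁(y₂-y₃) + x₂(y₃-y₁) + x₃(y₁-y₂)|
Area = (1/2)|9((-16)-2) + 18(2-16) + 12(16-(-16))|
Area = (1/2)|9*(-18) + 18*(-14) + 12*32|
Area = (1/2)|(-162) + (-252) + 384|
Area = (1/2)*30 = 15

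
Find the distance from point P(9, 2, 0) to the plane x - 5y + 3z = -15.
d = |1(9) + (-5)(2) + 3(0) - (-15)| / √(1² + (-5)² + 3²) = 14/√35 = 2.366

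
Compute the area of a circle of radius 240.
Area = pi * r²
Area = pi * 240²
Area = pi * 57600
Area = 180955.74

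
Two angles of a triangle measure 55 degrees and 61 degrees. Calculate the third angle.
Sum of angles in a triangle = 180 degrees
Third angle = 180 - 55 - 61
Third angle = 64 degrees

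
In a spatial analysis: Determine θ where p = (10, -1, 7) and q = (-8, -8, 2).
p·q = -58, |p|² = 150, |q|² = 132
cos θ = -58/√19800 ≈ -0.4122
θ ≈ 114.3°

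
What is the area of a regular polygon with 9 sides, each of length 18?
For a regular 9-gon with side length s = 18:
Apothem a = s / (2*tan(pi/9)) = 18 / (2*tan(pi/9)) ≈ 24.7273
Perimeter P = 9 * 18 = 162
Area = (1/2) * P * a = (1/2) * 162 * 24.7273 = 2002.91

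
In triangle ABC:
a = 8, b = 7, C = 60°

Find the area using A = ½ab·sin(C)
A = ½·8·7·sin(60°) = ½·56·0.866025 = 24.25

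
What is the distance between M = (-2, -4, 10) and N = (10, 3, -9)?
d = √[(12)² + (7)² + (-19)²] = √554 = 23.54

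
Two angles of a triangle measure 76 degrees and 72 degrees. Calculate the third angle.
Sum of angles in a triangle = 180 degrees
Third angle = 180 - 76 - 72
Third angle = 32 degrees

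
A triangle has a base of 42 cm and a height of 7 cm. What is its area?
Area = (1/2) * base * height
Area = (1/2) * 42 * 7
Area = 147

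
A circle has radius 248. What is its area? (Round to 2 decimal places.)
Area = pi * r²
Area = pi * 248²
Area = pi * 61504
Area = 193220.51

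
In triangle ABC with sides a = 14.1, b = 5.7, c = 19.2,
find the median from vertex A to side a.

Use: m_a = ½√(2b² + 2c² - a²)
m_a = ½√(2·5.7² + 2·19.2² - 14.1²)
m_a = ½√(64.98 + 737.28 - 198.81) = ½√603.45 = 12.28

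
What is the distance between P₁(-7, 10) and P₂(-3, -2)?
Using the distance formula: d = sqrt((x₂-x₁)² + (y₂-y₁)²)
dx = (-3) - (-7) = 4
dy = (-2) - 10 = -12
d = sqrt(4² + (-12)²) = sqrt(16 + 144) = sqrt(160) = 12.65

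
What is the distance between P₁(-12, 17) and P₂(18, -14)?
Using the distance formula: d = sqrt((x₂-x₁)² + (y₂-y₁)²)
dx = 18 - (-12) = 30
dy = (-14) - 17 = -31
d = sqrt(30² + (-31)²) = sqrt(900 + 961) = sqrt(1861) = 43.14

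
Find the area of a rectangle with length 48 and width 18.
Area = length * width
Area = 48 * 18
Area = 864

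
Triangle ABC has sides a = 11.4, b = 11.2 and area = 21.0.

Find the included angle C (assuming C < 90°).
Area = ½ab·sin(C)  →  sin(C) = 2·Area/(ab)
sin(C) = 2·21.0/(11.4·11.2) = 0.328947
C = arcsin(0.328947) = 19.2°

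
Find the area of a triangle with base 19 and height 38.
Area = (1/2) * base * height
Area = (1/2) * 19 * 38
Area = 361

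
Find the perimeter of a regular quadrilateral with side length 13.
Perimeter = number of sides * side length
Perimeter = 4 * 13
Perimeter = 52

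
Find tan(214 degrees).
tan(214 degrees) = 0.6745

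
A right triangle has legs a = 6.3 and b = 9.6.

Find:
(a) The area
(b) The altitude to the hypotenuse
(a) Area = ½ab = ½·6.3·9.6 = 30.24
(b) Hypotenuse c = √(6.3² + 9.6²) = √131.85 = 11.4826
    Area = ½·c·h_c  →  h_c = 2·Area/c = 2·30.24/11.4826 = 5.267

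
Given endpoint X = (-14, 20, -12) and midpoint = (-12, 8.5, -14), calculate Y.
Y = (2×(-12) - (-14), 2×8.5 - 20, 2×(-14) - (-12)) = (-10, -3, -16)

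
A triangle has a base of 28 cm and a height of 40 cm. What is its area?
Area = (1/2) * base * height
Area = (1/2) * 28 * 40
Area = 560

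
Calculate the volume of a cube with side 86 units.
Volume = s³
Volume = 86³
Volume = 636056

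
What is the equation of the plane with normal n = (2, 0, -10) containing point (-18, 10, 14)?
d = n·P = (2)(-18) + (0)(10) + (-10)(14) = -176
Plane: 2x - 10z = -176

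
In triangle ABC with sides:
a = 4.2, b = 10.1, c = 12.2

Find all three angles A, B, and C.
By the law of cosines:
cos(A) = (b² + c² - a²)/(2bc) = 0.946316  →  A = 18.86°
cos(B) = (a² + c² - b²)/(2ac) = 0.629098  →  B = 51.02°
cos(C) = (a² + b² - c²)/(2ab) = -0.344059  →  C = 110.1°
Check: A + B + C = 180.0° ✓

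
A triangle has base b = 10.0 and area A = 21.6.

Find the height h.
A = ½bh  →  h = 2A/b
h = 2·21.6/10.0 = 4.32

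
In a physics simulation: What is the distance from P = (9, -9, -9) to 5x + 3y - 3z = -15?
d = |5(9) + 3(-9) + (-3)(-9) - (-15)| / √(5² + 3² + (-3)²) = 60/√43 = 9.15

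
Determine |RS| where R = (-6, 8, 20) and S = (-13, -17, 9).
d = √[(-7)² + (-25)² + (-11)²] = √795 = 28.2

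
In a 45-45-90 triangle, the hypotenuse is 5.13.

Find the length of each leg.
In a 45-45-90 triangle, hypotenuse = leg·√2  →  leg = hypotenuse/√2
leg = 5.13/√2 = 3.627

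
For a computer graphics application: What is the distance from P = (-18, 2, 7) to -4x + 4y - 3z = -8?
d = |(-4)(-18) + 4(2) + (-3)(7) - (-8)| / √((-4)² + 4² + (-3)²) = 67/√41 = 10.46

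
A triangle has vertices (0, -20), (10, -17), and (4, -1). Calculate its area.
Using the coordinate formula: Area = (1/2)|x₁(y₂-y₃) + x₂(y₃-y₁) + x₃(y₁-y₂)|
Area = (1/2)|0((-17)-(-1)) + 10((-1)-(-20)) + 4((-20)-(-17))|
Area = (1/2)|0*(-16) + 10*19 + 4*(-3)|
Area = (1/2)|0 + 190 + (-12)|
Area = (1/2)*178 = 89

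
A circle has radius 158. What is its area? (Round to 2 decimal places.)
Area = pi * r²
Area = pi * 158²
Area = pi * 24964
Area = 78426.72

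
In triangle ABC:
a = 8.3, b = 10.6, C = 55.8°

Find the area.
Using A = ½ab·sin(C):
A = ½·8.3·10.6·sin(55.8°) = ½·87.98·0.827081 = 36.38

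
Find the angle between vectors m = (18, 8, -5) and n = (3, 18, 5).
m·n = 173, |m|² = 413, |n|² = 358
cos θ = 173/√147854 ≈ 0.4499
θ ≈ 63.26°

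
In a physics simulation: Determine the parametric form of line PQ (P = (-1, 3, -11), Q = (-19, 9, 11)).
Direction vector d = Q - P = (-18, 6, 22)
x = -1 - 18t, y = 3 + 6t, z = -11 + 22t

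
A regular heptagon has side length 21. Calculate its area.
For a regular 7-gon with side length s = 21:
Apothem a = s / (2*tan(pi/7)) = 21 / (2*tan(pi/7)) ≈ 21.8035
Perimeter P = 7 * 21 = 147
Area = (1/2) * P * a = (1/2) * 147 * 21.8035 = 1602.56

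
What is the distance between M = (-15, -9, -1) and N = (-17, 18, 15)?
d = √[(-2)² + (27)² + (16)²] = √989 = 31.45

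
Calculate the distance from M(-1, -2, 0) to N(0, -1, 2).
d = √[(1)² + (1)² + (2)²] = √6 = 2.449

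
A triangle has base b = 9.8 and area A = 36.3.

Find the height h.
A = ½bh  →  h = 2A/b
h = 2·36.3/9.8 = 7.408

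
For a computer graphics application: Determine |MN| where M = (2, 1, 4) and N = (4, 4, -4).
d = √[(2)² + (3)² + (-8)²] = √77 = 8.775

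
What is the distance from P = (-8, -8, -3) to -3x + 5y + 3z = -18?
d = |(-3)(-8) + 5(-8) + 3(-3) - (-18)| / √((-3)² + 5² + 3²) = 7/√43 = 1.067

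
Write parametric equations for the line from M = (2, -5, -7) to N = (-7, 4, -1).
Direction vector d = N - M = (-9, 9, 6)
x = 2 - 9t, y = -5 + 9t, z = -7 + 6t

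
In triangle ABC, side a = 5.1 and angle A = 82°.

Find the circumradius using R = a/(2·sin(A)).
R = a/(2·sin(A)) = 5.1/(2·sin(82°))
R = 5.1/(2·0.990268) = 5.1/1.980536 = 2.575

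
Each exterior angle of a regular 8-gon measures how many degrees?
Exterior angle of a regular n-gon = 360/n
Exterior angle = 360/8
Exterior angle = 45 degrees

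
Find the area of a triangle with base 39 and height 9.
Area = (1/2) * base * height
Area = (1/2) * 39 * 9
Area = 175.50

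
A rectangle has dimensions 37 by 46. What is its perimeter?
Perimeter = 2 * (length + width)
Perimeter = 2 * (37 + 46)
Perimeter = 2 * 83
Perimeter = 166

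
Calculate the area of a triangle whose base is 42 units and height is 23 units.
Area = (1/2) * base * height
Area = (1/2) * 42 * 23
Area = 483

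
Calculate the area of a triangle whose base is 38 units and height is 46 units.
Area = (1/2) * base * height
Area = (1/2) * 38 * 46
Area = 874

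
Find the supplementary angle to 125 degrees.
Supplementary angles sum to 180 degrees.
Other angle = 180 - 125
Other angle = 55 degrees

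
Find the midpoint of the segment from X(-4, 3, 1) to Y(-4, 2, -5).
Midpoint = ((-4-4)/2, (3+2)/2, (1-5)/2) = (-4, 2.5, -2)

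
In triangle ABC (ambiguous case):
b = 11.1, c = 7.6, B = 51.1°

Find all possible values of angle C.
sin(C)/c = sin(B)/b  →  sin(C) = c·sin(B)/b = 7.6·sin(51.1°)/11.1 = 0.532851
C₁ = arcsin(0.532851) = 32.2°,  C₂ = 180° - C₁ = 147.8°
Check C₂: A = 180° - 51.1° - 147.8° = -18.9° ≤ 0, rejected
C = 32.2° (one solution)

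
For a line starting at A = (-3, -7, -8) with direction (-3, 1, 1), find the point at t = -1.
P(-1) = (-3 + (-3)(-1), -7 + 1(-1), -8 + 1(-1)) = (0, -8, -9)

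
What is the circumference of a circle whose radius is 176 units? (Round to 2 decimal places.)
Circumference = 2 * pi * r
Circumference = 2 * pi * 176
Circumference = 1105.84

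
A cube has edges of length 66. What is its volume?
Volume = s³
Volume = 66³
Volume = 287496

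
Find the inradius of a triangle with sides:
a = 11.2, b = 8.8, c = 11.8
s = (a+b+c)/2 = (11.2+8.8+11.8)/2 = 15.9
Area = √(s(s-a)(s-b)(s-c)) = √(15.9·4.7·7.1·4.1) = 46.6411
r = Area/s = 46.6411/15.9 = 2.933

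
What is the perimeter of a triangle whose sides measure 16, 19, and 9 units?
Perimeter = sum of all sides
Perimeter = 16 + 19 + 9
Perimeter = 44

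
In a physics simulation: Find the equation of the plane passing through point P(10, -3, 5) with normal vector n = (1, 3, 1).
d = n·P = (1)(10) + (3)(-3) + (1)(5) = 6
Plane: x + 3y + z = 6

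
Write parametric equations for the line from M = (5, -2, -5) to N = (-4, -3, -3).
Direction vector d = N - M = (-9, -1, 2)
x = 5 - 9t, y = -2 - t, z = -5 + 2t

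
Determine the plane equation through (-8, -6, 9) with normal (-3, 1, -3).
d = n·P = (-3)(-8) + (1)(-6) + (-3)(9) = -9
Plane: -3x + y - 3z = -9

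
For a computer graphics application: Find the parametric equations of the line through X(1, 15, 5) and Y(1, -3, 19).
Direction vector d = Y - X = (0, -18, 14)
x = 1, y = 15 - 18t, z = 5 + 14t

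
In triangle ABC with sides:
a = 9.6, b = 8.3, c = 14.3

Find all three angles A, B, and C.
By the law of cosines:
cos(A) = (b² + c² - a²)/(2bc) = 0.763417  →  A = 40.23°
cos(B) = (a² + c² - b²)/(2ac) = 0.829545  →  B = 33.95°
cos(C) = (a² + b² - c²)/(2ab) = -0.272590  →  C = 105.8°
Check: A + B + C = 180.0° ✓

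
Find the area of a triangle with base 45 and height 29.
Area = (1/2) * base * height
Area = (1/2) * 45 * 29
Area = 652.50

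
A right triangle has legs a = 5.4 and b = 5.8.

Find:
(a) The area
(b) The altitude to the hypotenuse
(a) Area = ½ab = ½·5.4·5.8 = 15.66
(b) Hypotenuse c = √(5.4² + 5.8²) = √62.8 = 7.92465
    Area = ½·c·h_c  →  h_c = 2·Area/c = 2·15.66/7.92465 = 3.952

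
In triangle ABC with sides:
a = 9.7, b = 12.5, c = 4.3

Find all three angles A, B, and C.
By the law of cosines:
cos(A) = (b² + c² - a²)/(2bc) = 0.750233  →  A = 41.39°
cos(B) = (a² + c² - b²)/(2ac) = -0.523496  →  B = 121.6°
cos(C) = (a² + b² - c²)/(2ab) = 0.956082  →  C = 17.04°
Check: A + B + C = 180.0° ✓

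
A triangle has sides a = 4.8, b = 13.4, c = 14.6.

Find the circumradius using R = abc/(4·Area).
s = (a+b+c)/2 = 16.4
Area = √(s(s-a)(s-b)(s-c)) = √(16.4·11.6·3·1.8) = 32.0515
R = abc/(4·Area) = (4.8·13.4·14.6)/(4·32.0515) = 939.072/128.206 = 7.325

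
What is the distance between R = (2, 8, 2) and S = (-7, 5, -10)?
d = √[(-9)² + (-3)² + (-12)²] = √234 = 15.3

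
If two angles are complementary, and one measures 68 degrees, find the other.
Complementary angles sum to 90 degrees.
Other angle = 90 - 68
Other angle = 22 degrees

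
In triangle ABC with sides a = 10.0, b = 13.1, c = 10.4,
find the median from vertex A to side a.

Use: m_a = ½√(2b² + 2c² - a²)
m_a = ½√(2·13.1² + 2·10.4² - 10.0²)
m_a = ½√(343.22 + 216.32 - 100) = ½√459.54 = 10.72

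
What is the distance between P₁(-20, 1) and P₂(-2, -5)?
Using the distance formula: d = sqrt((x₂-x₁)² + (y₂-y₁)²)
dx = (-2) - (-20) = 18
dy = (-5) - 1 = -6
d = sqrt(18² + (-6)²) = sqrt(324 + 36) = sqrt(360) = 18.97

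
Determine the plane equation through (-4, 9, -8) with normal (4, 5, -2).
d = n·P = (4)(-4) + (5)(9) + (-2)(-8) = 45
Plane: 4x + 5y - 2z = 45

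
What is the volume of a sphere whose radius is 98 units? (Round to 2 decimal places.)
Volume = (4/3) * pi * r³
Volume = (4/3) * pi * 98³
Volume = (4/3) * pi * 941192
Volume = 3942455.83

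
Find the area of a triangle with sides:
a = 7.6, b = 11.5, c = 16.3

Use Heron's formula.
s = (a+b+c)/2 = (7.6+11.5+16.3)/2 = 17.7
A = √(s(s-a)(s-b)(s-c)) = √(17.7·10.1·6.2·1.4)
A = √1551.72 = 39.39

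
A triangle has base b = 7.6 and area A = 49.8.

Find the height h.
A = ½bh  →  h = 2A/b
h = 2·49.8/7.6 = 13.11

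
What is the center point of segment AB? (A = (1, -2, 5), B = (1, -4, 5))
Midpoint = ((1+1)/2, (-2-4)/2, (5+5)/2) = (1, -3, 5)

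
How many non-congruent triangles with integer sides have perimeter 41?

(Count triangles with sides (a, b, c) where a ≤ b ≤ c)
With a ≤ b ≤ c and a + b + c = 41, the triangle inequality a + b > c gives c < 41/2, so c ≤ 20.
Iterate a from 1 to ⌊p/3⌋ = 13; for each a, b ranges from a to ⌊(p−a)/2⌋ with c = p − a − b, keeping only c ≥ b.
Triples: (1, 20, 20), (2, 19, 20), (3, 18, 20), …
Count = 40 triangles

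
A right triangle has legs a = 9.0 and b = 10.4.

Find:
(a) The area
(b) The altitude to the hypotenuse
(a) Area = ½ab = ½·9.0·10.4 = 46.8
(b) Hypotenuse c = √(9.0² + 10.4²) = √189.16 = 13.7535
    Area = ½·c·h_c  →  h_c = 2·Area/c = 2·46.8/13.7535 = 6.806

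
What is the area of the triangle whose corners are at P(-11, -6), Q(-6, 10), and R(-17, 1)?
Using the coordinate formula: Area = (1/2)|x₁(y₂-y₃) + x₂(y₃-y₁) + x₃(y₁-y₂)|
Area = (1/2)|(-11)(10-1) + (-6)(1-(-6)) + (-17)((-6)-10)|
Area = (1/2)|(-11)*9 + (-6)*7 + (-17)*(-16)|
Area = (1/2)|(-99) + (-42) + 272|
Area = (1/2)*131 = 65.50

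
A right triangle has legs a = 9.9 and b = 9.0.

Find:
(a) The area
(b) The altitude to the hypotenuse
(a) Area = ½ab = ½·9.9·9.0 = 44.55
(b) Hypotenuse c = √(9.9² + 9.0²) = √179.01 = 13.3795
    Area = ½·c·h_c  →  h_c = 2·Area/c = 2·44.55/13.3795 = 6.659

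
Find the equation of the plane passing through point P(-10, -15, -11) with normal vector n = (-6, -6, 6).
d = n·P = (-6)(-10) + (-6)(-15) + (6)(-11) = 84
Plane: -6x - 6y + 6z = 84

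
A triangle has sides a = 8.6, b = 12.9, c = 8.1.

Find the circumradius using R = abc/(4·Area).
s = (a+b+c)/2 = 14.8
Area = √(s(s-a)(s-b)(s-c)) = √(14.8·6.2·1.9·6.7) = 34.1775
R = abc/(4·Area) = (8.6·12.9·8.1)/(4·34.1775) = 898.614/136.71 = 6.573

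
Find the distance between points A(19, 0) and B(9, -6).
Using the distance formula: d = sqrt((x₂-x₁)² + (y₂-y₁)²)
dx = 9 - 19 = -10
dy = (-6) - 0 = -6
d = sqrt((-10)² + (-6)²) = sqrt(100 + 36) = sqrt(136) = 11.66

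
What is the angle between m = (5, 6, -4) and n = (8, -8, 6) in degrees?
m·n = -32, |m|² = 77, |n|² = 164
cos θ = -32/√12628 ≈ -0.2848
θ ≈ 106.5°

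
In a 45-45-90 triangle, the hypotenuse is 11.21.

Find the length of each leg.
In a 45-45-90 triangle, hypotenuse = leg·√2  →  leg = hypotenuse/√2
leg = 11.21/√2 = 7.927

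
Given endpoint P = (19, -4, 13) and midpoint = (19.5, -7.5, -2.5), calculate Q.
Q = (2×19.5 - 19, 2×(-7.5) - (-4), 2×(-2.5) - 13) = (20, -11, -18)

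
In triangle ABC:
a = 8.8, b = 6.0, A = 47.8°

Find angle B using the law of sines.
sin(B)/b = sin(A)/a
sin(B) = b·sin(A)/a = 6.0·sin(47.8°)/8.8 = 0.505094
B = arcsin(0.505094) = 30.34°  (b ≤ a, so B ≤ A and the acute solution is unique)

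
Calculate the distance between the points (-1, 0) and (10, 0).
Using the distance formula: d = sqrt((x₂-x₁)² + (y₂-y₁)²)
dx = 10 - (-1) = 11
dy = 0 - 0 = 0
d = sqrt(11² + 0²) = sqrt(121 + 0) = sqrt(121) = 11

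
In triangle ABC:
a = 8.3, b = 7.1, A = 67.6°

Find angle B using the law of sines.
sin(B)/b = sin(A)/a
sin(B) = b·sin(A)/a = 7.1·sin(67.6°)/8.3 = 0.790877
B = arcsin(0.790877) = 52.27°  (b ≤ a, so B ≤ A and the acute solution is unique)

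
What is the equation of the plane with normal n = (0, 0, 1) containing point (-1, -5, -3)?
d = n·P = (0)(-1) + (0)(-5) + (1)(-3) = -3
Plane: z = -3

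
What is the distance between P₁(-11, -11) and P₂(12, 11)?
Using the distance formula: d = sqrt((x₂-x₁)² + (y₂-y₁)²)
dx = 12 - (-11) = 23
dy = 11 - (-11) = 22
d = sqrt(23² + 22²) = sqrt(529 + 484) = sqrt(1013) = 31.83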